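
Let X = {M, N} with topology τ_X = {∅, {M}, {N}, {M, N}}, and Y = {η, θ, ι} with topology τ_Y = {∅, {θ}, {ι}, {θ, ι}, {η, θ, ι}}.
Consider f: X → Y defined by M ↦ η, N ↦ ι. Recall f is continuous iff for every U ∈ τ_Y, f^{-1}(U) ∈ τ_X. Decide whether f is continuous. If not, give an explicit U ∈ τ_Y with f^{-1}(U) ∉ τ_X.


f IS continuous.

Compute f^{-1}(U) for each U ∈ τ_Y:
  U = ∅: f^{-1}(U) = ∅ ∈ τ_X ✓.
  U = {θ}: f^{-1}(U) = ∅ ∈ τ_X ✓.
  U = {ι}: f^{-1}(U) = {N} ∈ τ_X ✓.
  U = {θ, ι}: f^{-1}(U) = {N} ∈ τ_X ✓.
  U = {η, θ, ι}: f^{-1}(U) = {M, N} ∈ τ_X ✓.
Every preimage lies in τ_X, so f IS continuous.


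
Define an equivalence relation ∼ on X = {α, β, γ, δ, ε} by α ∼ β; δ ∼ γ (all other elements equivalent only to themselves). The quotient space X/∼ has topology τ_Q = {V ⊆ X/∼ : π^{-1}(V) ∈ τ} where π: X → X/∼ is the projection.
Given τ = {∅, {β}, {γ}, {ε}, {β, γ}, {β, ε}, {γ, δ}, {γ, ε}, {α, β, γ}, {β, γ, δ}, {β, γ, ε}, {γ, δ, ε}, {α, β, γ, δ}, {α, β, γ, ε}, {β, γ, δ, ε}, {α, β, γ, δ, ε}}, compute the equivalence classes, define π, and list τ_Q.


X/∼ = {[α=β], [γ=δ], [ε]}; |τ_Q| = 6.

Equivalence classes: [α=β], [γ=δ], [ε].
Quotient map π: X → X/∼ sends α ↦ [α=β], β ↦ [α=β], γ ↦ [γ=δ], δ ↦ [γ=δ], ε ↦ [ε].
For each subset V ⊆ X/∼, compute π^{-1}(V) ⊆ X and check whether π^{-1}(V) ∈ τ. V is open in τ_Q iff π^{-1}(V) ∈ τ.
  V = {}: π^{-1}(V) = ∅ ∈ τ ✓.
  V = {[α=β]}: π^{-1}(V) = {α, β} ∉ τ ✗.
  V = {[γ=δ]}: π^{-1}(V) = {γ, δ} ∈ τ ✓.
  V = {[α=β], [γ=δ]}: π^{-1}(V) = {α, β, γ, δ} ∈ τ ✓.
  V = {[ε]}: π^{-1}(V) = {ε} ∈ τ ✓.
  V = {[α=β], [ε]}: π^{-1}(V) = {α, β, ε} ∉ τ ✗.
  V = {[γ=δ], [ε]}: π^{-1}(V) = {γ, δ, ε} ∈ τ ✓.
  V = {[α=β], [γ=δ], [ε]}: π^{-1}(V) = {α, β, γ, δ, ε} ∈ τ ✓.
Open sets in the quotient: τ_Q = {{}, {[γ=δ]}, {[α=β], [γ=δ]}, {[ε]}, {[γ=δ], [ε]}, {[α=β], [γ=δ], [ε]}} (6 elements).


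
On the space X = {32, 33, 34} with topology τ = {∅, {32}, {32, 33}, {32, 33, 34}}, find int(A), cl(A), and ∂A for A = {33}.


int(A) = ∅, cl(A) = {33, 34}, ∂A = {33, 34}.

Closed sets in (X, τ) are complements of opens:
  closed(X, τ) = {∅, {34}, {33, 34}, {32, 33, 34}}.
int(A) = ⋃ {U ∈ τ : U ⊆ A}. Opens contained in A: ∅.
Taking the union of these: int(A) = ∅.
cl(A) = ⋂ {C closed : A ⊆ C}. Closed sets containing A: {33, 34}, {32, 33, 34}.
Intersecting these: cl(A) = {33, 34}.
∂A = cl(A) ∖ int(A) = {33, 34} ∖ ∅ = {33, 34}.


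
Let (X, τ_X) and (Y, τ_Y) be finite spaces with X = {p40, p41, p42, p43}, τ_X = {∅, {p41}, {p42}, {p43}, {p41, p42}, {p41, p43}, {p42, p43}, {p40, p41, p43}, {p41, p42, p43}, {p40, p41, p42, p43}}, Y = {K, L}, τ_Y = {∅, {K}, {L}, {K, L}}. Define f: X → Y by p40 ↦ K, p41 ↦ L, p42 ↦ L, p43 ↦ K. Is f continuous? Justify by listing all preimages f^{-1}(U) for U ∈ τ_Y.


f is NOT continuous.

Compute f^{-1}(U) for each U ∈ τ_Y:
  U = ∅: f^{-1}(U) = ∅ ∈ τ_X ✓.
  U = {K}: f^{-1}(U) = {p40, p43} ∉ τ_X ✗.
  U = {L}: f^{-1}(U) = {p41, p42} ∈ τ_X ✓.
  U = {K, L}: f^{-1}(U) = {p40, p41, p42, p43} ∈ τ_X ✓.
Found U = {K} with f^{-1}(U) = {p40, p43} not in τ_X. Therefore f is NOT continuous.


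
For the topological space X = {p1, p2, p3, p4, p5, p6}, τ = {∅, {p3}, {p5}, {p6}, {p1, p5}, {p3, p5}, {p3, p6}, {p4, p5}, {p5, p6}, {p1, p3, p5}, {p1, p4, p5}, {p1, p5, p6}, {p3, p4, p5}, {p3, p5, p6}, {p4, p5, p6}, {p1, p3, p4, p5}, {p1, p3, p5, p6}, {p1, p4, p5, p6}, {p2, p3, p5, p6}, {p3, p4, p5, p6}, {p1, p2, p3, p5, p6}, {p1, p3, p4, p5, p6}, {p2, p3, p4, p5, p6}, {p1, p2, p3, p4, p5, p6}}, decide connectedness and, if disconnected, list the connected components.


(X, τ) is connected.

Find clopen sets (U ∈ τ with X ∖ U ∈ τ):
  U = ∅, X ∖ U = {p1, p2, p3, p4, p5, p6} — both open, so U is clopen.
  U = {p1, p2, p3, p4, p5, p6}, X ∖ U = ∅ — both open, so U is clopen.
Only trivial clopens (∅ and X) exist, so (X, τ) is connected.
Compute connected components by grouping points that agree on all clopens:
  component: {p1, p2, p3, p4, p5, p6}


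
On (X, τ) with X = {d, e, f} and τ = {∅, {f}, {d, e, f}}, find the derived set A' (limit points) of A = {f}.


A' = {d, e}

For each x ∈ X, list the open sets U ∈ τ with x ∈ U, then check whether U ∩ (A ∖ {x}) ≠ ∅ for every such U.
  x = d: opens ∋ x are {d, e, f}; each meets A ∖ {d}, so x IS a limit point.
  x = e: opens ∋ x are {d, e, f}; each meets A ∖ {e}, so x IS a limit point.
  x = f: open {f} ∋ x has {f} ∩ (A ∖ {f}) = ∅, so x is NOT a limit point.
Collecting: A' = {d, e}.


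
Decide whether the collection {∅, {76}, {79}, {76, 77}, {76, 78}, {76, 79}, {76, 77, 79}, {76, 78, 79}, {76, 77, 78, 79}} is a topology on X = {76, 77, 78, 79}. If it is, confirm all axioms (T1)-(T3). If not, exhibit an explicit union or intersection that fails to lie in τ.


τ is NOT a topology on X.

Axiom (T1): ∅ ∈ τ? Yes; X ∈ τ? Yes.
Axiom (T2/T3): check pairwise unions and intersections of members of τ.
Counterexample for (T2): {76, 77} ∪ {76, 78} = {76, 77, 78} ∉ τ. Therefore τ is NOT a topology.


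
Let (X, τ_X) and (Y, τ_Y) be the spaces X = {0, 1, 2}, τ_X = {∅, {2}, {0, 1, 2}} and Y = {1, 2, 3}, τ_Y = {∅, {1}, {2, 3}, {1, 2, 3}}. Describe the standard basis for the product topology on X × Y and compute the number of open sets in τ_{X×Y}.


Basis B = {∅ × ∅, {2} × {1}, {2} × {2, 3}, {0, 1, 2} × {1}, {2} × {1, 2, 3}, {0, 1, 2} × {2, 3}, {0, 1, 2} × {1, 2, 3}}; |τ_{X×Y}| = 9.

Enumerate products U × V with U ∈ τ_X, V ∈ τ_Y (deduplicated):
  ∅ × ∅ = {} (∅)
  {2} × {1} = {(2,1)}
  {2} × {2, 3} = {(2,2), (2,3)}
  {0, 1, 2} × {1} = {(0,1), (1,1), (2,1)}
  {2} × {1, 2, 3} = {(2,1), (2,2), (2,3)}
  {0, 1, 2} × {2, 3} = {(0,2), (0,3), (1,2), (1,3), (2,2), (2,3)}
  {0, 1, 2} × {1, 2, 3} = {(0,1), (0,2), (0,3), (1,1), (1,2), (1,3), (2,1), (2,2), (2,3)}
These 7 distinct sets form the basis B.
Close under arbitrary unions to get τ_{X×Y}; counting gives |τ_{X×Y}| = 9.


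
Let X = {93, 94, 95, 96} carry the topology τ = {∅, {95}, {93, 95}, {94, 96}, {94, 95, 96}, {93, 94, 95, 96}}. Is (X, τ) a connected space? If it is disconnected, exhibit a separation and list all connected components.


(X, τ) is disconnected; components = [{93, 95}, {94, 96}].

Find clopen sets (U ∈ τ with X ∖ U ∈ τ):
  U = ∅, X ∖ U = {93, 94, 95, 96} — both open, so U is clopen.
  U = {93, 95}, X ∖ U = {94, 96} — both open, so U is clopen.
  U = {94, 96}, X ∖ U = {93, 95} — both open, so U is clopen.
  U = {93, 94, 95, 96}, X ∖ U = ∅ — both open, so U is clopen.
Nontrivial clopen(s) exist: e.g. {93, 95}. So (X, τ) is disconnected.
Compute connected components by grouping points that agree on all clopens:
  component: {93, 95}
  component: {94, 96}


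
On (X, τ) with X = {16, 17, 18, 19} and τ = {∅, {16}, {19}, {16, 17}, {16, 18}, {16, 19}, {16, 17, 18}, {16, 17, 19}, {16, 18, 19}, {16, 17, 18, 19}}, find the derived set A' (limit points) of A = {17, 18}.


A' = ∅

For each x ∈ X, list the open sets U ∈ τ with x ∈ U, then check whether U ∩ (A ∖ {x}) ≠ ∅ for every such U.
  x = 16: open {16} ∋ x has {16} ∩ (A ∖ {16}) = ∅, so x is NOT a limit point.
  x = 17: open {16, 17} ∋ x has {16, 17} ∩ (A ∖ {17}) = ∅, so x is NOT a limit point.
  x = 18: open {16, 18} ∋ x has {16, 18} ∩ (A ∖ {18}) = ∅, so x is NOT a limit point.
  x = 19: open {19} ∋ x has {19} ∩ (A ∖ {19}) = ∅, so x is NOT a limit point.
Collecting: A' = ∅.


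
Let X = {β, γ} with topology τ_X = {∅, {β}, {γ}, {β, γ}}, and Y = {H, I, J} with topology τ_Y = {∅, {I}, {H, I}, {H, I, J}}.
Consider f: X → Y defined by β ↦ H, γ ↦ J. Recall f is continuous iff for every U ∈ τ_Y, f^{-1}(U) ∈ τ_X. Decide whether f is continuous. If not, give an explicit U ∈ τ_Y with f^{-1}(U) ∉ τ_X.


f IS continuous.

Compute f^{-1}(U) for each U ∈ τ_Y:
  U = ∅: f^{-1}(U) = ∅ ∈ τ_X ✓.
  U = {I}: f^{-1}(U) = ∅ ∈ τ_X ✓.
  U = {H, I}: f^{-1}(U) = {β} ∈ τ_X ✓.
  U = {H, I, J}: f^{-1}(U) = {β, γ} ∈ τ_X ✓.
Every preimage lies in τ_X, so f IS continuous.


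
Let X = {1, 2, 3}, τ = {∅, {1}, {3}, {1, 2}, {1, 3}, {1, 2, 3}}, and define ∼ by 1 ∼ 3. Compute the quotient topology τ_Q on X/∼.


X/∼ = {[1=3], [2]}; |τ_Q| = 3.

Equivalence classes: [1=3], [2].
Quotient map π: X → X/∼ sends 1 ↦ [1=3], 2 ↦ [2], 3 ↦ [1=3].
For each subset V ⊆ X/∼, compute π^{-1}(V) ⊆ X and check whether π^{-1}(V) ∈ τ. V is open in τ_Q iff π^{-1}(V) ∈ τ.
  V = {}: π^{-1}(V) = ∅ ∈ τ ✓.
  V = {[1=3]}: π^{-1}(V) = {1, 3} ∈ τ ✓.
  V = {[2]}: π^{-1}(V) = {2} ∉ τ ✗.
  V = {[1=3], [2]}: π^{-1}(V) = {1, 2, 3} ∈ τ ✓.
Open sets in the quotient: τ_Q = {{}, {[1=3]}, {[1=3], [2]}} (3 elements).


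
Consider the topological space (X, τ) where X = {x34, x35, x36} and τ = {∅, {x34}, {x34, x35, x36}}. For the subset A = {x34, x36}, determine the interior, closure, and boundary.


int(A) = {x34}, cl(A) = {x34, x35, x36}, ∂A = {x35, x36}.

Closed sets in (X, τ) are complements of opens:
  closed(X, τ) = {∅, {x35, x36}, {x34, x35, x36}}.
int(A) = ⋃ {U ∈ τ : U ⊆ A}. Opens contained in A: ∅, {x34}.
Taking the union of these: int(A) = {x34}.
cl(A) = ⋂ {C closed : A ⊆ C}. Closed sets containing A: {x34, x35, x36}.
Intersecting these: cl(A) = {x34, x35, x36}.
∂A = cl(A) ∖ int(A) = {x34, x35, x36} ∖ {x34} = {x35, x36}.


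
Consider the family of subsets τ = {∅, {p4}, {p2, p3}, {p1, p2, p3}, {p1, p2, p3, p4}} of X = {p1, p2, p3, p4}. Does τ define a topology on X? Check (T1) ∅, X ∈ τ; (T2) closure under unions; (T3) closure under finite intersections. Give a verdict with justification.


τ is NOT a topology on X.

Axiom (T1): ∅ ∈ τ? Yes; X ∈ τ? Yes.
Axiom (T2/T3): check pairwise unions and intersections of members of τ.
Counterexample for (T2): {p4} ∪ {p2, p3} = {p2, p3, p4} ∉ τ. Therefore τ is NOT a topology.


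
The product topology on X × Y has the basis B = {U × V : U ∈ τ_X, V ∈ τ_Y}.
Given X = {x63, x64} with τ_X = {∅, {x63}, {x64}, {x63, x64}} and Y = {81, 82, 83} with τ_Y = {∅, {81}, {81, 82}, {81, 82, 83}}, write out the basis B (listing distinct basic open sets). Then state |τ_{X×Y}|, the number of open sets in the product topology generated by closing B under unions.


Basis B = {∅ × ∅, {x63} × {81}, {x64} × {81}, {x63} × {81, 82}, {x63, x64} × {81}, {x64} × {81, 82}, {x63} × {81, 82, 83}, {x64} × {81, 82, 83}, {x63, x64} × {81, 82}, {x63, x64} × {81, 82, 83}}; |τ_{X×Y}| = 16.

Enumerate products U × V with U ∈ τ_X, V ∈ τ_Y (deduplicated):
  ∅ × ∅ = {} (∅)
  {x63} × {81} = {(x63,81)}
  {x64} × {81} = {(x64,81)}
  {x63} × {81, 82} = {(x63,81), (x63,82)}
  {x63, x64} × {81} = {(x63,81), (x64,81)}
  {x64} × {81, 82} = {(x64,81), (x64,82)}
  {x63} × {81, 82, 83} = {(x63,81), (x63,82), (x63,83)}
  {x64} × {81, 82, 83} = {(x64,81), (x64,82), (x64,83)}
  {x63, x64} × {81, 82} = {(x63,81), (x63,82), (x64,81), (x64,82)}
  {x63, x64} × {81, 82, 83} = {(x63,81), (x63,82), (x63,83), (x64,81), (x64,82), (x64,83)}
These 10 distinct sets form the basis B.
Close under arbitrary unions to get τ_{X×Y}; counting gives |τ_{X×Y}| = 16.


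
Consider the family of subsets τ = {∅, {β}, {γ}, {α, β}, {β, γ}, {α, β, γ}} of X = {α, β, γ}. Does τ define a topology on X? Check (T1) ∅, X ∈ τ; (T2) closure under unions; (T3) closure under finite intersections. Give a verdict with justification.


τ IS a topology on X.

Axiom (T1): ∅ ∈ τ? Yes; X ∈ τ? Yes.
Axiom (T2/T3): check pairwise unions and intersections of members of τ.
All pairwise intersections and unions checked — each lies in τ. Therefore τ satisfies (T1), (T2), (T3): it IS a topology on X.


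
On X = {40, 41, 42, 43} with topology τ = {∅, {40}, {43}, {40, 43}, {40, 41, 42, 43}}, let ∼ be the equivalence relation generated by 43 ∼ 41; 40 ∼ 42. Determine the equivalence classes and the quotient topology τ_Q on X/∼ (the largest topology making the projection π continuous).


X/∼ = {[40=42], [41=43]}; |τ_Q| = 2.

Equivalence classes: [40=42], [41=43].
Quotient map π: X → X/∼ sends 40 ↦ [40=42], 41 ↦ [41=43], 42 ↦ [40=42], 43 ↦ [41=43].
For each subset V ⊆ X/∼, compute π^{-1}(V) ⊆ X and check whether π^{-1}(V) ∈ τ. V is open in τ_Q iff π^{-1}(V) ∈ τ.
  V = {}: π^{-1}(V) = ∅ ∈ τ ✓.
  V = {[40=42]}: π^{-1}(V) = {40, 42} ∉ τ ✗.
  V = {[41=43]}: π^{-1}(V) = {41, 43} ∉ τ ✗.
  V = {[40=42], [41=43]}: π^{-1}(V) = {40, 41, 42, 43} ∈ τ ✓.
Open sets in the quotient: τ_Q = {{}, {[40=42], [41=43]}} (2 elements).


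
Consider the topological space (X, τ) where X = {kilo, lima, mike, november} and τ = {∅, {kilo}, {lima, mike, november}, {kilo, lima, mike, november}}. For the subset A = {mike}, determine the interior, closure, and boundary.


int(A) = ∅, cl(A) = {lima, mike, november}, ∂A = {lima, mike, november}.

Closed sets in (X, τ) are complements of opens:
  closed(X, τ) = {∅, {kilo}, {lima, mike, november}, {kilo, lima, mike, november}}.
int(A) = ⋃ {U ∈ τ : U ⊆ A}. Opens contained in A: ∅.
Taking the union of these: int(A) = ∅.
cl(A) = ⋂ {C closed : A ⊆ C}. Closed sets containing A: {lima, mike, november}, {kilo, lima, mike, november}.
Intersecting these: cl(A) = {lima, mike, november}.
∂A = cl(A) ∖ int(A) = {lima, mike, november} ∖ ∅ = {lima, mike, november}.


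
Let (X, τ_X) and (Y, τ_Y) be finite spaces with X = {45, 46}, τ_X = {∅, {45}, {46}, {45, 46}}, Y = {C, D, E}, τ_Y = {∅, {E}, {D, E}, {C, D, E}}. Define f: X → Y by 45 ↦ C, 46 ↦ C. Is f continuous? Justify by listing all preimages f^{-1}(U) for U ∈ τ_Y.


f IS continuous.

Compute f^{-1}(U) for each U ∈ τ_Y:
  U = ∅: f^{-1}(U) = ∅ ∈ τ_X ✓.
  U = {E}: f^{-1}(U) = ∅ ∈ τ_X ✓.
  U = {D, E}: f^{-1}(U) = ∅ ∈ τ_X ✓.
  U = {C, D, E}: f^{-1}(U) = {45, 46} ∈ τ_X ✓.
Every preimage lies in τ_X, so f IS continuous.


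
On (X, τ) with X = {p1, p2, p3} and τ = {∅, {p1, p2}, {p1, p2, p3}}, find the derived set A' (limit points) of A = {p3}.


A' = ∅

For each x ∈ X, list the open sets U ∈ τ with x ∈ U, then check whether U ∩ (A ∖ {x}) ≠ ∅ for every such U.
  x = p1: open {p1, p2} ∋ x has {p1, p2} ∩ (A ∖ {p1}) = ∅, so x is NOT a limit point.
  x = p2: open {p1, p2} ∋ x has {p1, p2} ∩ (A ∖ {p2}) = ∅, so x is NOT a limit point.
  x = p3: open {p1, p2, p3} ∋ x has {p1, p2, p3} ∩ (A ∖ {p3}) = ∅, so x is NOT a limit point.
Collecting: A' = ∅.


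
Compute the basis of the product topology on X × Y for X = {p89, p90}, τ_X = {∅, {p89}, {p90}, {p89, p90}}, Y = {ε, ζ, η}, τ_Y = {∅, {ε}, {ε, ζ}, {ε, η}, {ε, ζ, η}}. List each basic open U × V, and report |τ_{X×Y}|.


Basis B = {∅ × ∅, {p89} × {ε}, {p90} × {ε}, {p89} × {ε, ζ}, {p89} × {ε, η}, {p89, p90} × {ε}, {p90} × {ε, ζ}, {p90} × {ε, η}, {p89} × {ε, ζ, η}, {p90} × {ε, ζ, η}, {p89, p90} × {ε, ζ}, {p89, p90} × {ε, η}, {p89, p90} × {ε, ζ, η}}; |τ_{X×Y}| = 25.

Enumerate products U × V with U ∈ τ_X, V ∈ τ_Y (deduplicated):
  ∅ × ∅ = {} (∅)
  {p89} × {ε} = {(p89,ε)}
  {p90} × {ε} = {(p90,ε)}
  {p89} × {ε, ζ} = {(p89,ε), (p89,ζ)}
  {p89} × {ε, η} = {(p89,ε), (p89,η)}
  {p89, p90} × {ε} = {(p89,ε), (p90,ε)}
  {p90} × {ε, ζ} = {(p90,ε), (p90,ζ)}
  {p90} × {ε, η} = {(p90,ε), (p90,η)}
  {p89} × {ε, ζ, η} = {(p89,ε), (p89,ζ), (p89,η)}
  {p90} × {ε, ζ, η} = {(p90,ε), (p90,ζ), (p90,η)}
  {p89, p90} × {ε, ζ} = {(p89,ε), (p89,ζ), (p90,ε), (p90,ζ)}
  {p89, p90} × {ε, η} = {(p89,ε), (p89,η), (p90,ε), (p90,η)}
  {p89, p90} × {ε, ζ, η} = {(p89,ε), (p89,ζ), (p89,η), (p90,ε), (p90,ζ), (p90,η)}
These 13 distinct sets form the basis B.
Close under arbitrary unions to get τ_{X×Y}; counting gives |τ_{X×Y}| = 25.


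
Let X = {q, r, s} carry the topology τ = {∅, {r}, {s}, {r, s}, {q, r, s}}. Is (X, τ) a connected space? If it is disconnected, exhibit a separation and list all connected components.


(X, τ) is connected.

Find clopen sets (U ∈ τ with X ∖ U ∈ τ):
  U = ∅, X ∖ U = {q, r, s} — both open, so U is clopen.
  U = {q, r, s}, X ∖ U = ∅ — both open, so U is clopen.
Only trivial clopens (∅ and X) exist, so (X, τ) is connected.
Compute connected components by grouping points that agree on all clopens:
  component: {q, r, s}


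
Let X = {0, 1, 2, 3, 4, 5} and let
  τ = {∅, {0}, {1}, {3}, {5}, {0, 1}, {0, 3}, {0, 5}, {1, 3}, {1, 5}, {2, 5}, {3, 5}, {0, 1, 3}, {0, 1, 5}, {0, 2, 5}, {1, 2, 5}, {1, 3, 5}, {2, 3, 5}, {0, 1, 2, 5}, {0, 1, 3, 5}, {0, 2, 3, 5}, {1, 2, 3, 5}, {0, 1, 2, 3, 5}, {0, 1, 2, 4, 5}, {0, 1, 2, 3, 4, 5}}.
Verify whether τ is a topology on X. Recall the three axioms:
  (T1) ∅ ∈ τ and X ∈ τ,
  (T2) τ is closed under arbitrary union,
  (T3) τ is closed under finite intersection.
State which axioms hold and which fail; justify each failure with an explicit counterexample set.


τ is NOT a topology on X.

Axiom (T1): ∅ ∈ τ? Yes; X ∈ τ? Yes.
Axiom (T2/T3): check pairwise unions and intersections of members of τ.
Counterexample for (T2): {0} ∪ {3, 5} = {0, 3, 5} ∉ τ. Therefore τ is NOT a topology.


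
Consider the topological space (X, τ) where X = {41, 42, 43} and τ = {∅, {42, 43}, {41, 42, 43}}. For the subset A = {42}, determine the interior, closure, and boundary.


int(A) = ∅, cl(A) = {41, 42, 43}, ∂A = {41, 42, 43}.

Closed sets in (X, τ) are complements of opens:
  closed(X, τ) = {∅, {41}, {41, 42, 43}}.
int(A) = ⋃ {U ∈ τ : U ⊆ A}. Opens contained in A: ∅.
Taking the union of these: int(A) = ∅.
cl(A) = ⋂ {C closed : A ⊆ C}. Closed sets containing A: {41, 42, 43}.
Intersecting these: cl(A) = {41, 42, 43}.
∂A = cl(A) ∖ int(A) = {41, 42, 43} ∖ ∅ = {41, 42, 43}.


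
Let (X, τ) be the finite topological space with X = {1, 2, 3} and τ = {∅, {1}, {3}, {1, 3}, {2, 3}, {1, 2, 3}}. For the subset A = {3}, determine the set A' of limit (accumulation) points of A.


A' = {2}

For each x ∈ X, list the open sets U ∈ τ with x ∈ U, then check whether U ∩ (A ∖ {x}) ≠ ∅ for every such U.
  x = 1: open {1} ∋ x has {1} ∩ (A ∖ {1}) = ∅, so x is NOT a limit point.
  x = 2: opens ∋ x are {2, 3}, {1, 2, 3}; each meets A ∖ {2}, so x IS a limit point.
  x = 3: open {3} ∋ x has {3} ∩ (A ∖ {3}) = ∅, so x is NOT a limit point.
Collecting: A' = {2}.


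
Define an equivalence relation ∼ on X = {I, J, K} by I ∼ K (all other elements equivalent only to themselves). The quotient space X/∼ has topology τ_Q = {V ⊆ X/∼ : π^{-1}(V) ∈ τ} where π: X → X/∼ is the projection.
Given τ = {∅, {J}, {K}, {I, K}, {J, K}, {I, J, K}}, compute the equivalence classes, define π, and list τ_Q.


X/∼ = {[I=K], [J]}; |τ_Q| = 4.

Equivalence classes: [I=K], [J].
Quotient map π: X → X/∼ sends I ↦ [I=K], J ↦ [J], K ↦ [I=K].
For each subset V ⊆ X/∼, compute π^{-1}(V) ⊆ X and check whether π^{-1}(V) ∈ τ. V is open in τ_Q iff π^{-1}(V) ∈ τ.
  V = {}: π^{-1}(V) = ∅ ∈ τ ✓.
  V = {[I=K]}: π^{-1}(V) = {I, K} ∈ τ ✓.
  V = {[J]}: π^{-1}(V) = {J} ∈ τ ✓.
  V = {[I=K], [J]}: π^{-1}(V) = {I, J, K} ∈ τ ✓.
Open sets in the quotient: τ_Q = {{}, {[I=K]}, {[J]}, {[I=K], [J]}} (4 elements).


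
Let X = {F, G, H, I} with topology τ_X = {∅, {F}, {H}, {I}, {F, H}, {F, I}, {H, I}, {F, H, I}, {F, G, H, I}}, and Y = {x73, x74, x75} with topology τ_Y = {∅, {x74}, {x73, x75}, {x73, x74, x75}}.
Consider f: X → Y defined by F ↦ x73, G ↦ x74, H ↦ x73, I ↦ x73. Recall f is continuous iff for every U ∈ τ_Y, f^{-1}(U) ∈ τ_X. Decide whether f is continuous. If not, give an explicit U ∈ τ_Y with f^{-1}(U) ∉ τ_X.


f is NOT continuous.

Compute f^{-1}(U) for each U ∈ τ_Y:
  U = ∅: f^{-1}(U) = ∅ ∈ τ_X ✓.
  U = {x74}: f^{-1}(U) = {G} ∉ τ_X ✗.
  U = {x73, x75}: f^{-1}(U) = {F, H, I} ∈ τ_X ✓.
  U = {x73, x74, x75}: f^{-1}(U) = {F, G, H, I} ∈ τ_X ✓.
Found U = {x74} with f^{-1}(U) = {G} not in τ_X. Therefore f is NOT continuous.


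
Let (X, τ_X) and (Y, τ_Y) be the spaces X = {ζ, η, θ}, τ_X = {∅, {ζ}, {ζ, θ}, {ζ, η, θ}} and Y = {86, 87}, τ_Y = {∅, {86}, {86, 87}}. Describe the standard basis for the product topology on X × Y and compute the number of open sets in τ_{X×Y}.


Basis B = {∅ × ∅, {ζ} × {86}, {ζ} × {86, 87}, {ζ, θ} × {86}, {ζ, η, θ} × {86}, {ζ, θ} × {86, 87}, {ζ, η, θ} × {86, 87}}; |τ_{X×Y}| = 10.

Enumerate products U × V with U ∈ τ_X, V ∈ τ_Y (deduplicated):
  ∅ × ∅ = {} (∅)
  {ζ} × {86} = {(ζ,86)}
  {ζ} × {86, 87} = {(ζ,86), (ζ,87)}
  {ζ, θ} × {86} = {(ζ,86), (θ,86)}
  {ζ, η, θ} × {86} = {(ζ,86), (η,86), (θ,86)}
  {ζ, θ} × {86, 87} = {(ζ,86), (ζ,87), (θ,86), (θ,87)}
  {ζ, η, θ} × {86, 87} = {(ζ,86), (ζ,87), (η,86), (η,87), (θ,86), (θ,87)}
These 7 distinct sets form the basis B.
Close under arbitrary unions to get τ_{X×Y}; counting gives |τ_{X×Y}| = 10.


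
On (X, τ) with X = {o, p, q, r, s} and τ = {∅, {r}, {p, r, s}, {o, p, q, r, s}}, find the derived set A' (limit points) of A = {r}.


A' = {o, p, q, s}

For each x ∈ X, list the open sets U ∈ τ with x ∈ U, then check whether U ∩ (A ∖ {x}) ≠ ∅ for every such U.
  x = o: opens ∋ x are {o, p, q, r, s}; each meets A ∖ {o}, so x IS a limit point.
  x = p: opens ∋ x are {p, r, s}, {o, p, q, r, s}; each meets A ∖ {p}, so x IS a limit point.
  x = q: opens ∋ x are {o, p, q, r, s}; each meets A ∖ {q}, so x IS a limit point.
  x = r: open {r} ∋ x has {r} ∩ (A ∖ {r}) = ∅, so x is NOT a limit point.
  x = s: opens ∋ x are {p, r, s}, {o, p, q, r, s}; each meets A ∖ {s}, so x IS a limit point.
Collecting: A' = {o, p, q, s}.


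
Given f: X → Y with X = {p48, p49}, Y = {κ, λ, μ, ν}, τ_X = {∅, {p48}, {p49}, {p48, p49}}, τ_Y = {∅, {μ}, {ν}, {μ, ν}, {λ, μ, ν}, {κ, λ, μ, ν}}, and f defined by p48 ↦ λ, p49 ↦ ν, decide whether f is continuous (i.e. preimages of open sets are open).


f IS continuous.

Compute f^{-1}(U) for each U ∈ τ_Y:
  U = ∅: f^{-1}(U) = ∅ ∈ τ_X ✓.
  U = {μ}: f^{-1}(U) = ∅ ∈ τ_X ✓.
  U = {ν}: f^{-1}(U) = {p49} ∈ τ_X ✓.
  U = {μ, ν}: f^{-1}(U) = {p49} ∈ τ_X ✓.
  U = {λ, μ, ν}: f^{-1}(U) = {p48, p49} ∈ τ_X ✓.
  U = {κ, λ, μ, ν}: f^{-1}(U) = {p48, p49} ∈ τ_X ✓.
Every preimage lies in τ_X, so f IS continuous.


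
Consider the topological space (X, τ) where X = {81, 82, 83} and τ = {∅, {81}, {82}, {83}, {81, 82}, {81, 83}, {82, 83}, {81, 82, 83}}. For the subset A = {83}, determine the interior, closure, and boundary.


int(A) = {83}, cl(A) = {83}, ∂A = ∅.

Closed sets in (X, τ) are complements of opens:
  closed(X, τ) = {∅, {81}, {82}, {83}, {81, 82}, {81, 83}, {82, 83}, {81, 82, 83}}.
int(A) = ⋃ {U ∈ τ : U ⊆ A}. Opens contained in A: ∅, {83}.
Taking the union of these: int(A) = {83}.
cl(A) = ⋂ {C closed : A ⊆ C}. Closed sets containing A: {83}, {81, 83}, {82, 83}, {81, 82, 83}.
Intersecting these: cl(A) = {83}.
∂A = cl(A) ∖ int(A) = {83} ∖ {83} = ∅.


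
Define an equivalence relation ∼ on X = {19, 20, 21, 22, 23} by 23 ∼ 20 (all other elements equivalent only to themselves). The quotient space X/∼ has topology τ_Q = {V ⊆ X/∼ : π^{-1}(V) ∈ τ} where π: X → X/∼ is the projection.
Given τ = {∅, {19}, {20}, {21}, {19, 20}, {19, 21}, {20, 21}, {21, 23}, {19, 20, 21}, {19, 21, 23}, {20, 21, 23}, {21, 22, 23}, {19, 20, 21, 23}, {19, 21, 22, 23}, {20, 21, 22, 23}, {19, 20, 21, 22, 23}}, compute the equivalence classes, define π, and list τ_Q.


X/∼ = {[19], [20=23], [21], [22]}; |τ_Q| = 8.

Equivalence classes: [19], [20=23], [21], [22].
Quotient map π: X → X/∼ sends 19 ↦ [19], 20 ↦ [20=23], 21 ↦ [21], 22 ↦ [22], 23 ↦ [20=23].
For each subset V ⊆ X/∼, compute π^{-1}(V) ⊆ X and check whether π^{-1}(V) ∈ τ. V is open in τ_Q iff π^{-1}(V) ∈ τ.
  V = {}: π^{-1}(V) = ∅ ∈ τ ✓.
  V = {[19]}: π^{-1}(V) = {19} ∈ τ ✓.
  V = {[20=23]}: π^{-1}(V) = {20, 23} ∉ τ ✗.
  V = {[19], [20=23]}: π^{-1}(V) = {19, 20, 23} ∉ τ ✗.
  V = {[21]}: π^{-1}(V) = {21} ∈ τ ✓.
  V = {[19], [21]}: π^{-1}(V) = {19, 21} ∈ τ ✓.
  V = {[20=23], [21]}: π^{-1}(V) = {20, 21, 23} ∈ τ ✓.
  V = {[19], [20=23], [21]}: π^{-1}(V) = {19, 20, 21, 23} ∈ τ ✓.
  V = {[22]}: π^{-1}(V) = {22} ∉ τ ✗.
  V = {[19], [22]}: π^{-1}(V) = {19, 22} ∉ τ ✗.
  V = {[20=23], [22]}: π^{-1}(V) = {20, 22, 23} ∉ τ ✗.
  V = {[19], [20=23], [22]}: π^{-1}(V) = {19, 20, 22, 23} ∉ τ ✗.
  V = {[21], [22]}: π^{-1}(V) = {21, 22} ∉ τ ✗.
  V = {[19], [21], [22]}: π^{-1}(V) = {19, 21, 22} ∉ τ ✗.
  V = {[20=23], [21], [22]}: π^{-1}(V) = {20, 21, 22, 23} ∈ τ ✓.
  V = {[19], [20=23], [21], [22]}: π^{-1}(V) = {19, 20, 21, 22, 23} ∈ τ ✓.
Open sets in the quotient: τ_Q = {{}, {[19]}, {[21]}, {[19], [21]}, {[20=23], [21]}, {[19], [20=23], [21]}, {[20=23], [21], [22]}, {[19], [20=23], [21], [22]}} (8 elements).


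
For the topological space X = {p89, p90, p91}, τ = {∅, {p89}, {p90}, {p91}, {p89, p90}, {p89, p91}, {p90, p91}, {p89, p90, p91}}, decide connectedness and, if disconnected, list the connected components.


(X, τ) is disconnected; components = [{p89}, {p90}, {p91}].

Find clopen sets (U ∈ τ with X ∖ U ∈ τ):
  U = ∅, X ∖ U = {p89, p90, p91} — both open, so U is clopen.
  U = {p89}, X ∖ U = {p90, p91} — both open, so U is clopen.
  U = {p90}, X ∖ U = {p89, p91} — both open, so U is clopen.
  U = {p91}, X ∖ U = {p89, p90} — both open, so U is clopen.
  U = {p89, p90}, X ∖ U = {p91} — both open, so U is clopen.
  U = {p89, p91}, X ∖ U = {p90} — both open, so U is clopen.
  U = {p90, p91}, X ∖ U = {p89} — both open, so U is clopen.
  U = {p89, p90, p91}, X ∖ U = ∅ — both open, so U is clopen.
Nontrivial clopen(s) exist: e.g. {p90}. So (X, τ) is disconnected.
Compute connected components by grouping points that agree on all clopens:
  component: {p89}
  component: {p90}
  component: {p91}


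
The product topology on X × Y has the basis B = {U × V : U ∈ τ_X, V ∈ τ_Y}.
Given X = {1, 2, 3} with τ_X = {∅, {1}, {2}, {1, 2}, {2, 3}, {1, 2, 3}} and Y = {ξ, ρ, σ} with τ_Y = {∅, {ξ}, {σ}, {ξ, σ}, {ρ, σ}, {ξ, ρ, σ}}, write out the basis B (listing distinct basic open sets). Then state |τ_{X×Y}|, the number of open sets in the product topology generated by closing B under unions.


Basis B = {∅ × ∅, {1} × {ξ}, {1} × {σ}, {2} × {ξ}, {2} × {σ}, {1} × {ξ, σ}, {1, 2} × {ξ}, {1} × {ρ, σ}, {1, 2} × {σ}, {2} × {ξ, σ}, {2, 3} × {ξ}, {2} × {ρ, σ}, {2, 3} × {σ}, {1} × {ξ, ρ, σ}, {1, 2, 3} × {ξ}, {1, 2, 3} × {σ}, {2} × {ξ, ρ, σ}, {1, 2} × {ξ, σ}, {1, 2} × {ρ, σ}, {2, 3} × {ξ, σ}, {2, 3} × {ρ, σ}, {1, 2} × {ξ, ρ, σ}, {1, 2, 3} × {ξ, σ}, {1, 2, 3} × {ρ, σ}, {2, 3} × {ξ, ρ, σ}, {1, 2, 3} × {ξ, ρ, σ}}; |τ_{X×Y}| = 108.

Enumerate products U × V with U ∈ τ_X, V ∈ τ_Y (deduplicated):
  ∅ × ∅ = {} (∅)
  {1} × {ξ} = {(1,ξ)}
  {1} × {σ} = {(1,σ)}
  {2} × {ξ} = {(2,ξ)}
  {2} × {σ} = {(2,σ)}
  {1} × {ξ, σ} = {(1,ξ), (1,σ)}
  {1, 2} × {ξ} = {(1,ξ), (2,ξ)}
  {1} × {ρ, σ} = {(1,ρ), (1,σ)}
  {1, 2} × {σ} = {(1,σ), (2,σ)}
  {2} × {ξ, σ} = {(2,ξ), (2,σ)}
  {2, 3} × {ξ} = {(2,ξ), (3,ξ)}
  {2} × {ρ, σ} = {(2,ρ), (2,σ)}
  {2, 3} × {σ} = {(2,σ), (3,σ)}
  {1} × {ξ, ρ, σ} = {(1,ξ), (1,ρ), (1,σ)}
  {1, 2, 3} × {ξ} = {(1,ξ), (2,ξ), (3,ξ)}
  {1, 2, 3} × {σ} = {(1,σ), (2,σ), (3,σ)}
  {2} × {ξ, ρ, σ} = {(2,ξ), (2,ρ), (2,σ)}
  {1, 2} × {ξ, σ} = {(1,ξ), (1,σ), (2,ξ), (2,σ)}
  {1, 2} × {ρ, σ} = {(1,ρ), (1,σ), (2,ρ), (2,σ)}
  {2, 3} × {ξ, σ} = {(2,ξ), (2,σ), (3,ξ), (3,σ)}
  {2, 3} × {ρ, σ} = {(2,ρ), (2,σ), (3,ρ), (3,σ)}
  {1, 2} × {ξ, ρ, σ} = {(1,ξ), (1,ρ), (1,σ), (2,ξ), (2,ρ), (2,σ)}
  {1, 2, 3} × {ξ, σ} = {(1,ξ), (1,σ), (2,ξ), (2,σ), (3,ξ), (3,σ)}
  {1, 2, 3} × {ρ, σ} = {(1,ρ), (1,σ), (2,ρ), (2,σ), (3,ρ), (3,σ)}
  {2, 3} × {ξ, ρ, σ} = {(2,ξ), (2,ρ), (2,σ), (3,ξ), (3,ρ), (3,σ)}
  {1, 2, 3} × {ξ, ρ, σ} = {(1,ξ), (1,ρ), (1,σ), (2,ξ), (2,ρ), (2,σ), (3,ξ), (3,ρ), (3,σ)}
These 26 distinct sets form the basis B.
Close under arbitrary unions to get τ_{X×Y}; counting gives |τ_{X×Y}| = 108.


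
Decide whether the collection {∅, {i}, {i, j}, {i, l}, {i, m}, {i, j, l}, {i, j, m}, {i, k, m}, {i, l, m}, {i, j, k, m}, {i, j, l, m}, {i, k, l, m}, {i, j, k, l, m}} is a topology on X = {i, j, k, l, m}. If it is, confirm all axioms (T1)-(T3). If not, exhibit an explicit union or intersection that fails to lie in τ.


τ IS a topology on X.

Axiom (T1): ∅ ∈ τ? Yes; X ∈ τ? Yes.
Axiom (T2/T3): check pairwise unions and intersections of members of τ.
All pairwise intersections and unions checked — each lies in τ. Therefore τ satisfies (T1), (T2), (T3): it IS a topology on X.


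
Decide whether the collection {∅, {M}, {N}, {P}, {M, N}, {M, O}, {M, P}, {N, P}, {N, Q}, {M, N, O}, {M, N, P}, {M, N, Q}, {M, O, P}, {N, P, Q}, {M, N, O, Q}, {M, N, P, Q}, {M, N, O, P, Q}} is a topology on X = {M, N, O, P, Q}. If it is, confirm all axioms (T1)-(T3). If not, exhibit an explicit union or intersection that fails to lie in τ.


τ is NOT a topology on X.

Axiom (T1): ∅ ∈ τ? Yes; X ∈ τ? Yes.
Axiom (T2/T3): check pairwise unions and intersections of members of τ.
Counterexample for (T2): {N} ∪ {M, O, P} = {M, N, O, P} ∉ τ. Therefore τ is NOT a topology.


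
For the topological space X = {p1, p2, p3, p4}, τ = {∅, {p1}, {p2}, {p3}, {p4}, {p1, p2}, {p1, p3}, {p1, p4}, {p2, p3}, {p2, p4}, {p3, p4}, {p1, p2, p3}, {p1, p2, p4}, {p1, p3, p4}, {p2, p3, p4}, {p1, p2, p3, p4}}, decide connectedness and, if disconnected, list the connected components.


(X, τ) is disconnected; components = [{p1}, {p2}, {p3}, {p4}].

Find clopen sets (U ∈ τ with X ∖ U ∈ τ):
  U = ∅, X ∖ U = {p1, p2, p3, p4} — both open, so U is clopen.
  U = {p1}, X ∖ U = {p2, p3, p4} — both open, so U is clopen.
  U = {p2}, X ∖ U = {p1, p3, p4} — both open, so U is clopen.
  U = {p3}, X ∖ U = {p1, p2, p4} — both open, so U is clopen.
  U = {p4}, X ∖ U = {p1, p2, p3} — both open, so U is clopen.
  U = {p1, p2}, X ∖ U = {p3, p4} — both open, so U is clopen.
  U = {p1, p3}, X ∖ U = {p2, p4} — both open, so U is clopen.
  U = {p1, p4}, X ∖ U = {p2, p3} — both open, so U is clopen.
  U = {p2, p3}, X ∖ U = {p1, p4} — both open, so U is clopen.
  U = {p2, p4}, X ∖ U = {p1, p3} — both open, so U is clopen.
  U = {p3, p4}, X ∖ U = {p1, p2} — both open, so U is clopen.
  U = {p1, p2, p3}, X ∖ U = {p4} — both open, so U is clopen.
  U = {p1, p2, p4}, X ∖ U = {p3} — both open, so U is clopen.
  U = {p1, p3, p4}, X ∖ U = {p2} — both open, so U is clopen.
  U = {p2, p3, p4}, X ∖ U = {p1} — both open, so U is clopen.
  U = {p1, p2, p3, p4}, X ∖ U = ∅ — both open, so U is clopen.
Nontrivial clopen(s) exist: e.g. {p2}. So (X, τ) is disconnected.
Compute connected components by grouping points that agree on all clopens:
  component: {p1}
  component: {p2}
  component: {p3}
  component: {p4}


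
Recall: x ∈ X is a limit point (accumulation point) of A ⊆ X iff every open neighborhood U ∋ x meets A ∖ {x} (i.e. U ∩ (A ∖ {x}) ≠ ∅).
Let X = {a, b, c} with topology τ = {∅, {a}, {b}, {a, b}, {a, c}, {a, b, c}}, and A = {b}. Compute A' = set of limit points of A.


A' = ∅

For each x ∈ X, list the open sets U ∈ τ with x ∈ U, then check whether U ∩ (A ∖ {x}) ≠ ∅ for every such U.
  x = a: open {a} ∋ x has {a} ∩ (A ∖ {a}) = ∅, so x is NOT a limit point.
  x = b: open {b} ∋ x has {b} ∩ (A ∖ {b}) = ∅, so x is NOT a limit point.
  x = c: open {a, c} ∋ x has {a, c} ∩ (A ∖ {c}) = ∅, so x is NOT a limit point.
Collecting: A' = ∅.


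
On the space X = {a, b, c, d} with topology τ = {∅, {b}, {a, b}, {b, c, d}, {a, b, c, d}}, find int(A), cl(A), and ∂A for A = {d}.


int(A) = ∅, cl(A) = {c, d}, ∂A = {c, d}.

Closed sets in (X, τ) are complements of opens:
  closed(X, τ) = {∅, {a}, {c, d}, {a, c, d}, {a, b, c, d}}.
int(A) = ⋃ {U ∈ τ : U ⊆ A}. Opens contained in A: ∅.
Taking the union of these: int(A) = ∅.
cl(A) = ⋂ {C closed : A ⊆ C}. Closed sets containing A: {c, d}, {a, c, d}, {a, b, c, d}.
Intersecting these: cl(A) = {c, d}.
∂A = cl(A) ∖ int(A) = {c, d} ∖ ∅ = {c, d}.


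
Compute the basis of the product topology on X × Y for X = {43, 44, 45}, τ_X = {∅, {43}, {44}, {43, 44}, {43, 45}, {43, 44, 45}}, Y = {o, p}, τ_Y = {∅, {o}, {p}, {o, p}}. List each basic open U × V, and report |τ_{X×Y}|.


Basis B = {∅ × ∅, {43} × {o}, {43} × {p}, {44} × {o}, {44} × {p}, {43} × {o, p}, {43, 44} × {o}, {43, 45} × {o}, {43, 44} × {p}, {43, 45} × {p}, {44} × {o, p}, {43, 44, 45} × {o}, {43, 44, 45} × {p}, {43, 44} × {o, p}, {43, 45} × {o, p}, {43, 44, 45} × {o, p}}; |τ_{X×Y}| = 36.

Enumerate products U × V with U ∈ τ_X, V ∈ τ_Y (deduplicated):
  ∅ × ∅ = {} (∅)
  {43} × {o} = {(43,o)}
  {43} × {p} = {(43,p)}
  {44} × {o} = {(44,o)}
  {44} × {p} = {(44,p)}
  {43} × {o, p} = {(43,o), (43,p)}
  {43, 44} × {o} = {(43,o), (44,o)}
  {43, 45} × {o} = {(43,o), (45,o)}
  {43, 44} × {p} = {(43,p), (44,p)}
  {43, 45} × {p} = {(43,p), (45,p)}
  {44} × {o, p} = {(44,o), (44,p)}
  {43, 44, 45} × {o} = {(43,o), (44,o), (45,o)}
  {43, 44, 45} × {p} = {(43,p), (44,p), (45,p)}
  {43, 44} × {o, p} = {(43,o), (43,p), (44,o), (44,p)}
  {43, 45} × {o, p} = {(43,o), (43,p), (45,o), (45,p)}
  {43, 44, 45} × {o, p} = {(43,o), (43,p), (44,o), (44,p), (45,o), (45,p)}
These 16 distinct sets form the basis B.
Close under arbitrary unions to get τ_{X×Y}; counting gives |τ_{X×Y}| = 36.


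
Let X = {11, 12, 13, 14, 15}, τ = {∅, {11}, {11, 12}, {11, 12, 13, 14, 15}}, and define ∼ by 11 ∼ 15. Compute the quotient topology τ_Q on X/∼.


X/∼ = {[11=15], [12], [13], [14]}; |τ_Q| = 2.

Equivalence classes: [11=15], [12], [13], [14].
Quotient map π: X → X/∼ sends 11 ↦ [11=15], 12 ↦ [12], 13 ↦ [13], 14 ↦ [14], 15 ↦ [11=15].
For each subset V ⊆ X/∼, compute π^{-1}(V) ⊆ X and check whether π^{-1}(V) ∈ τ. V is open in τ_Q iff π^{-1}(V) ∈ τ.
  V = {}: π^{-1}(V) = ∅ ∈ τ ✓.
  V = {[11=15]}: π^{-1}(V) = {11, 15} ∉ τ ✗.
  V = {[12]}: π^{-1}(V) = {12} ∉ τ ✗.
  V = {[11=15], [12]}: π^{-1}(V) = {11, 12, 15} ∉ τ ✗.
  V = {[13]}: π^{-1}(V) = {13} ∉ τ ✗.
  V = {[11=15], [13]}: π^{-1}(V) = {11, 13, 15} ∉ τ ✗.
  V = {[12], [13]}: π^{-1}(V) = {12, 13} ∉ τ ✗.
  V = {[11=15], [12], [13]}: π^{-1}(V) = {11, 12, 13, 15} ∉ τ ✗.
  V = {[14]}: π^{-1}(V) = {14} ∉ τ ✗.
  V = {[11=15], [14]}: π^{-1}(V) = {11, 14, 15} ∉ τ ✗.
  V = {[12], [14]}: π^{-1}(V) = {12, 14} ∉ τ ✗.
  V = {[11=15], [12], [14]}: π^{-1}(V) = {11, 12, 14, 15} ∉ τ ✗.
  V = {[13], [14]}: π^{-1}(V) = {13, 14} ∉ τ ✗.
  V = {[11=15], [13], [14]}: π^{-1}(V) = {11, 13, 14, 15} ∉ τ ✗.
  V = {[12], [13], [14]}: π^{-1}(V) = {12, 13, 14} ∉ τ ✗.
  V = {[11=15], [12], [13], [14]}: π^{-1}(V) = {11, 12, 13, 14, 15} ∈ τ ✓.
Open sets in the quotient: τ_Q = {{}, {[11=15], [12], [13], [14]}} (2 elements).


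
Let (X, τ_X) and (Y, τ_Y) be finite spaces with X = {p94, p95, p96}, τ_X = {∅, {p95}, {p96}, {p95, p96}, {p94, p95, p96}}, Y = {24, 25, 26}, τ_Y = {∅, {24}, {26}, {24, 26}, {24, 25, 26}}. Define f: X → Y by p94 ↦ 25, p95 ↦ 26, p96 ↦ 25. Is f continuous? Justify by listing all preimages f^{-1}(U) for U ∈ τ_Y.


f IS continuous.

Compute f^{-1}(U) for each U ∈ τ_Y:
  U = ∅: f^{-1}(U) = ∅ ∈ τ_X ✓.
  U = {24}: f^{-1}(U) = ∅ ∈ τ_X ✓.
  U = {26}: f^{-1}(U) = {p95} ∈ τ_X ✓.
  U = {24, 26}: f^{-1}(U) = {p95} ∈ τ_X ✓.
  U = {24, 25, 26}: f^{-1}(U) = {p94, p95, p96} ∈ τ_X ✓.
Every preimage lies in τ_X, so f IS continuous.


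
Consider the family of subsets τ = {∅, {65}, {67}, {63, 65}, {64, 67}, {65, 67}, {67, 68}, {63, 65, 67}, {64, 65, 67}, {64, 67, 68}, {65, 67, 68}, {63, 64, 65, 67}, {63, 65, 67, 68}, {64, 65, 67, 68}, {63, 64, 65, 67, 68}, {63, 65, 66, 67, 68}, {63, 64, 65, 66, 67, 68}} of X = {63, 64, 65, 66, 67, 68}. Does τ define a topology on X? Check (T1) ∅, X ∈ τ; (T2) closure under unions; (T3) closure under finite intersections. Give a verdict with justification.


τ IS a topology on X.

Axiom (T1): ∅ ∈ τ? Yes; X ∈ τ? Yes.
Axiom (T2/T3): check pairwise unions and intersections of members of τ.
All pairwise intersections and unions checked — each lies in τ. Therefore τ satisfies (T1), (T2), (T3): it IS a topology on X.


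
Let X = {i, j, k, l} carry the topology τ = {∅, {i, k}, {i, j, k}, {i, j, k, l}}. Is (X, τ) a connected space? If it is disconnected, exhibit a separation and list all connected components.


(X, τ) is connected.

Find clopen sets (U ∈ τ with X ∖ U ∈ τ):
  U = ∅, X ∖ U = {i, j, k, l} — both open, so U is clopen.
  U = {i, j, k, l}, X ∖ U = ∅ — both open, so U is clopen.
Only trivial clopens (∅ and X) exist, so (X, τ) is connected.
Compute connected components by grouping points that agree on all clopens:
  component: {i, j, k, l}


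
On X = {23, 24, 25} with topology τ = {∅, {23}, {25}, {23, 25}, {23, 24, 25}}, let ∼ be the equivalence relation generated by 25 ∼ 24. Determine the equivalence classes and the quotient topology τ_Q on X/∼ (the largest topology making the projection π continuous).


X/∼ = {[23], [24=25]}; |τ_Q| = 3.

Equivalence classes: [23], [24=25].
Quotient map π: X → X/∼ sends 23 ↦ [23], 24 ↦ [24=25], 25 ↦ [24=25].
For each subset V ⊆ X/∼, compute π^{-1}(V) ⊆ X and check whether π^{-1}(V) ∈ τ. V is open in τ_Q iff π^{-1}(V) ∈ τ.
  V = {}: π^{-1}(V) = ∅ ∈ τ ✓.
  V = {[23]}: π^{-1}(V) = {23} ∈ τ ✓.
  V = {[24=25]}: π^{-1}(V) = {24, 25} ∉ τ ✗.
  V = {[23], [24=25]}: π^{-1}(V) = {23, 24, 25} ∈ τ ✓.
Open sets in the quotient: τ_Q = {{}, {[23]}, {[23], [24=25]}} (3 elements).


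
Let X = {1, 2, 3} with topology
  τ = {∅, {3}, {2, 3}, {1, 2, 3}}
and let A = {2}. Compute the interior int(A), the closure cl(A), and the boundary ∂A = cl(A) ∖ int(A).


int(A) = ∅, cl(A) = {1, 2}, ∂A = {1, 2}.

Closed sets in (X, τ) are complements of opens:
  closed(X, τ) = {∅, {1}, {1, 2}, {1, 2, 3}}.
int(A) = ⋃ {U ∈ τ : U ⊆ A}. Opens contained in A: ∅.
Taking the union of these: int(A) = ∅.
cl(A) = ⋂ {C closed : A ⊆ C}. Closed sets containing A: {1, 2}, {1, 2, 3}.
Intersecting these: cl(A) = {1, 2}.
∂A = cl(A) ∖ int(A) = {1, 2} ∖ ∅ = {1, 2}.


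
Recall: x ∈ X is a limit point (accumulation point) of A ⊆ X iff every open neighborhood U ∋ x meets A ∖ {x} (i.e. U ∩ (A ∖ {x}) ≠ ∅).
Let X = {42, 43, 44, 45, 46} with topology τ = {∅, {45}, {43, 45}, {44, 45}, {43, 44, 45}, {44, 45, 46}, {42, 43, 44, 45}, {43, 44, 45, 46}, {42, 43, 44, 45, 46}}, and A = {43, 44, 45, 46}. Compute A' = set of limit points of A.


A' = {42, 43, 44, 46}

For each x ∈ X, list the open sets U ∈ τ with x ∈ U, then check whether U ∩ (A ∖ {x}) ≠ ∅ for every such U.
  x = 42: opens ∋ x are {42, 43, 44, 45}, {42, 43, 44, 45, 46}; each meets A ∖ {42}, so x IS a limit point.
  x = 43: opens ∋ x are {43, 45}, {43, 44, 45}, {42, 43, 44, 45}, {43, 44, 45, 46}, {42, 43, 44, 45, 46}; each meets A ∖ {43}, so x IS a limit point.
  x = 44: opens ∋ x are {44, 45}, {43, 44, 45}, {44, 45, 46}, {42, 43, 44, 45}, {43, 44, 45, 46}, {42, 43, 44, 45, 46}; each meets A ∖ {44}, so x IS a limit point.
  x = 45: open {45} ∋ x has {45} ∩ (A ∖ {45}) = ∅, so x is NOT a limit point.
  x = 46: opens ∋ x are {44, 45, 46}, {43, 44, 45, 46}, {42, 43, 44, 45, 46}; each meets A ∖ {46}, so x IS a limit point.
Collecting: A' = {42, 43, 44, 46}.
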